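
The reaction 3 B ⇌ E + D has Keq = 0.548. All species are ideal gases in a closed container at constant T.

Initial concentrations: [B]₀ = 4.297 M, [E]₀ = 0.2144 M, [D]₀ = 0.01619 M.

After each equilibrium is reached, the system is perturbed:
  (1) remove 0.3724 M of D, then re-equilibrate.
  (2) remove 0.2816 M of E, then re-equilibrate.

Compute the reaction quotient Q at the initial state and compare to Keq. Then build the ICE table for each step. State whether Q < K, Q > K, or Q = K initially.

Q₀ = 4.3750e-05; Q < K (proceeds forward)

Q₀ = 4.3750e-05 vs Keq = 0.548 ⇒ Q<K, forward
Step 1:
                    B           E           D
  I             4.297      0.2144     0.01619
  C            -2.989      0.9964      0.9964
  E             1.308       1.211       1.013
  solve Keq expr → x = 0.9964; check Q = 0.548
Then remove 0.3724 M of D.
Step 2:
                    B           E           D
  I             1.308       1.211      0.6402
  C           -0.1432     0.04774     0.04774
  E             1.165       1.259      0.6879
  solve Keq expr → x = 0.04774; check Q = 0.548
Then remove 0.2816 M of E.
Step 3:
                    B           E           D
  I             1.165      0.9769      0.6879
  C          -0.07293     0.02431     0.02431
  E             1.092       1.001      0.7122
  solve Keq expr → x = 0.02431; check Q = 0.548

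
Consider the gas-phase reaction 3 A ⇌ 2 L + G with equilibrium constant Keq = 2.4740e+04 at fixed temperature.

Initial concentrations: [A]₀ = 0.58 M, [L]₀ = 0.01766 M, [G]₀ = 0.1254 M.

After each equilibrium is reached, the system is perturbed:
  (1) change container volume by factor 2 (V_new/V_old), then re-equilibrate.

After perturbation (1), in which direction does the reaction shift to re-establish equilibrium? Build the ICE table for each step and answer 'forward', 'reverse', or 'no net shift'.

Direction: no net shift

Q₀ = 2.0044e-04 vs Keq = 2.4740e+04 ⇒ Q<K, forward
Step 1:
                    A           L           G
  Initial        0.58     0.01766      0.1254
  Change      -0.5674      0.3783      0.1891
  Equil       0.01258      0.3959      0.3145
  solve Keq expr → x = 0.1891; check Q = 2.4740e+04
Then change container volume by factor 2 (V_new/V_old).
Step 2:
                    A           L           G
  Initial    0.006292       0.198      0.1573
  Change            0           0           0
  Equil      0.006292       0.198      0.1573
  solve Keq expr → x = 0; check Q = 2.4740e+04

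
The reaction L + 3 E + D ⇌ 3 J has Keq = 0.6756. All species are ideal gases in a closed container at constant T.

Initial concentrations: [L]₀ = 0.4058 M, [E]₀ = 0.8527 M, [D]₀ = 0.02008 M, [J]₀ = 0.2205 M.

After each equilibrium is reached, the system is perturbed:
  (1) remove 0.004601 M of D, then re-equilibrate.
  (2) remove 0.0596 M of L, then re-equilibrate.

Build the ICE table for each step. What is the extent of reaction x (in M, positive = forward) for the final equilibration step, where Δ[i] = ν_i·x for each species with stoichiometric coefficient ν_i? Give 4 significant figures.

Q₀ = 2.122 vs Keq = 0.6756 ⇒ Q>K, reverse
Step 1:
                    L           E           D           J
  Initial      0.4058      0.8527     0.02008      0.2205
  Change      0.01187     0.03561     0.01187    -0.03561
  Equil        0.4177      0.8883     0.03195      0.1849
  solve Keq expr → x = -0.01187; check Q = 0.6756
Then remove 0.004601 M of D.
Step 2:
                    L           E           D           J
  Initial      0.4177      0.8883     0.02735      0.1849
  Change     0.001597    0.004792    0.001597   -0.004792
  Equil        0.4193      0.8931     0.02895      0.1801
  solve Keq expr → x = -0.001597; check Q = 0.6756
Then remove 0.0596 M of L.
Step 3:
                    L           E           D           J
  Initial      0.3597      0.8931     0.02895      0.1801
  Change     0.001579    0.004737    0.001579   -0.004737
  Equil        0.3612      0.8978     0.03053      0.1754
  solve Keq expr → x = -0.001579; check Q = 0.6756

x = -0.001579 M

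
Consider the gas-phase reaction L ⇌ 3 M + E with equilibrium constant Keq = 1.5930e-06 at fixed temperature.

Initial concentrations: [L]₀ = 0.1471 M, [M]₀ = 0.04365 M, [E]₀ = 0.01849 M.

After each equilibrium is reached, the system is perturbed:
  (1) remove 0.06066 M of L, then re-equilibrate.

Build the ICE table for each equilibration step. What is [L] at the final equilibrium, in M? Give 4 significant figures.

Q₀ = 1.0454e-05 vs Keq = 1.5930e-06 ⇒ Q>K, reverse
Step 1:
                  L         M         E
  I          0.1471   0.04365   0.01849
  C         0.00566  -0.01698  -0.00566
  E          0.1528   0.02667   0.01283
  solve Keq expr → x = -0.00566; check Q = 1.5930e-06
Then remove 0.06066 M of L.
Step 2:
                  L         M         E
  I          0.0921   0.02667   0.01283
  C        0.001117 -0.003351 -0.001117
  E         0.09322   0.02332   0.01171
  solve Keq expr → x = -0.001117; check Q = 1.5930e-06

[L]_eq = 0.09322 M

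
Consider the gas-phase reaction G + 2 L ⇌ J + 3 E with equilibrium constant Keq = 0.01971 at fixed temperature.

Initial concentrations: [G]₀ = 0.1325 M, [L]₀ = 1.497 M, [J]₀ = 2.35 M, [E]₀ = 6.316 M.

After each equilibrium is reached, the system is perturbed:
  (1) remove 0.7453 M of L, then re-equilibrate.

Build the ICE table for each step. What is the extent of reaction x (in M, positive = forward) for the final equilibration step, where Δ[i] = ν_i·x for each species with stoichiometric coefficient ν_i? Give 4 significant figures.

Q₀ = 1994 vs Keq = 0.01971 ⇒ Q>K, reverse
Step 1:
                    G           L           J           E
  Initial      0.1325       1.497        2.35       6.316
  Change        1.728       3.457      -1.728      -5.185
  Equil         1.861       4.954      0.6217       1.131
  solve Keq expr → x = -1.728; check Q = 0.01971
Then remove 0.7453 M of L.
Step 2:
                    G           L           J           E
  Initial       1.861       4.208      0.6217       1.131
  Change      0.02861     0.05722    -0.02861    -0.08583
  Equil         1.889       4.265      0.5931       1.045
  solve Keq expr → x = -0.02861; check Q = 0.01971

x = -0.02861 M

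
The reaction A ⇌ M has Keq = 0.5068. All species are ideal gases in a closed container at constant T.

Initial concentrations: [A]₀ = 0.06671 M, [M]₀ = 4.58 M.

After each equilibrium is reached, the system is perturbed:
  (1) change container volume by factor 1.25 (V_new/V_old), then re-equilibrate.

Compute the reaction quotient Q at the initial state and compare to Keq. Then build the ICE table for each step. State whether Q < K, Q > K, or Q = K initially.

Q₀ = 68.66 vs Keq = 0.5068 ⇒ Q>K, reverse
Step 1:
                   A          M
  init       0.06671       4.58
  Δ            3.017     -3.017
  eq           3.084      1.563
  solve Keq expr → x = -3.017; check Q = 0.5068
Then change container volume by factor 1.25 (V_new/V_old).
Step 2:
                   A          M
  init         2.467       1.25
  Δ                0          0
  eq           2.467       1.25
  solve Keq expr → x = 0; check Q = 0.5068

Q₀ = 68.66; Q > K (proceeds reverse)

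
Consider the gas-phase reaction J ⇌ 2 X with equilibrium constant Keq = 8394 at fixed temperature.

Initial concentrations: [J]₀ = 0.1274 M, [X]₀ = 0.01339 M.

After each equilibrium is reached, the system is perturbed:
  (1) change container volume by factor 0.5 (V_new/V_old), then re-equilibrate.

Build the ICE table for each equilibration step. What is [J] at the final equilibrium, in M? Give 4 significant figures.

Q₀ = 0.001407 vs Keq = 8394 ⇒ Q<K, forward
Step 1:
                  J         X
  I          0.1274   0.01339
  C         -0.1274    0.2548
  E       8.5676e-06    0.2682
  solve Keq expr → x = 0.1274; check Q = 8394
Then change container volume by factor 0.5 (V_new/V_old).
Step 2:
                  J         X
  I       1.7135e-05    0.5363
  C       1.7131e-05 -3.4262e-05
  E       3.4266e-05    0.5363
  solve Keq expr → x = -1.7131e-05; check Q = 8394

[J]_eq = 3.4266e-05 M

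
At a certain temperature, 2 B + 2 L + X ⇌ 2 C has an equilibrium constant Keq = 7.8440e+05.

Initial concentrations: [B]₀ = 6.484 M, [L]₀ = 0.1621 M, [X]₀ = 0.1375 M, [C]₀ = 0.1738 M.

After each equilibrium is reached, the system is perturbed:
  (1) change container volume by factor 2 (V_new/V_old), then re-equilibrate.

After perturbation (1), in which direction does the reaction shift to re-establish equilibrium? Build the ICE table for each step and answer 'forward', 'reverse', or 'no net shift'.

Q₀ = 0.1989 vs Keq = 7.8440e+05 ⇒ Q<K, forward
Step 1:
                  B         L         X         C
  I           6.484    0.1621    0.1375    0.1738
  C         -0.1618   -0.1618  -0.08092    0.1618
  E           6.322 2.5202e-04   0.05658    0.3356
  solve Keq expr → x = 0.08092; check Q = 7.8440e+05
Then change container volume by factor 2 (V_new/V_old).
Step 2:
                  B         L         X         C
  I           3.161 1.2601e-04   0.02829    0.1678
  C       2.2917e-04 2.2917e-04 1.1458e-04 -2.2917e-04
  E           3.161 3.5518e-04    0.0284    0.1676
  solve Keq expr → x = -1.1458e-04; check Q = 7.8440e+05

Direction: reverse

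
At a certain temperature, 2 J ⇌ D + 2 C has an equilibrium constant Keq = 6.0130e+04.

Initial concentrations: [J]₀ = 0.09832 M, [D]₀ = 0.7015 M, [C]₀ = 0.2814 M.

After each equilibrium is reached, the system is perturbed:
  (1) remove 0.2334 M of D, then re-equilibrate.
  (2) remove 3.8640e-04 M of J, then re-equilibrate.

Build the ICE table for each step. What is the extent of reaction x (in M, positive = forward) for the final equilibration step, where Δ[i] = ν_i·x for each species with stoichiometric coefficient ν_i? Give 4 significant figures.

Q₀ = 5.746 vs Keq = 6.0130e+04 ⇒ Q<K, forward
Step 1:
                    J           D           C
  init        0.09832      0.7015      0.2814
  Δ          -0.09698     0.04849     0.09698
  eq         0.001336        0.75      0.3784
  solve Keq expr → x = 0.04849; check Q = 6.0130e+04
Then remove 0.2334 M of D.
Step 2:
                    J           D           C
  init       0.001336      0.5166      0.3784
  Δ       -2.2647e-04  1.1324e-04  2.2647e-04
  eq          0.00111      0.5167      0.3786
  solve Keq expr → x = 1.1324e-04; check Q = 6.0130e+04
Then remove 3.8640e-04 M of J.
Step 3:
                    J           D           C
  init     7.2346e-04      0.5167      0.3786
  Δ        3.8506e-04 -1.9253e-04 -3.8506e-04
  eq         0.001109      0.5165      0.3782
  solve Keq expr → x = -1.9253e-04; check Q = 6.0130e+04

x = -1.9253e-04 M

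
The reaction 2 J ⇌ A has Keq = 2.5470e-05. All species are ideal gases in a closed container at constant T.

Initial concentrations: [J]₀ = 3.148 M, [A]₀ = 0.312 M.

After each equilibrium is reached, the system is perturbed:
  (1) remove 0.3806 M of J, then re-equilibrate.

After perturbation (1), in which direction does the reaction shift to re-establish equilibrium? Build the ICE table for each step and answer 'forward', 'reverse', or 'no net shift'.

Q₀ = 0.03148 vs Keq = 2.5470e-05 ⇒ Q>K, reverse
Step 1:
                  J         A
  init        3.148     0.312
  Δ          0.6233   -0.3116
  eq          3.771 3.6225e-04
  solve Keq expr → x = -0.3116; check Q = 2.5470e-05
Then remove 0.3806 M of J.
Step 2:
                  J         A
  init        3.391 3.6225e-04
  Δ       1.3881e-04 -6.9403e-05
  eq          3.391 2.9284e-04
  solve Keq expr → x = -6.9403e-05; check Q = 2.5470e-05

Direction: reverse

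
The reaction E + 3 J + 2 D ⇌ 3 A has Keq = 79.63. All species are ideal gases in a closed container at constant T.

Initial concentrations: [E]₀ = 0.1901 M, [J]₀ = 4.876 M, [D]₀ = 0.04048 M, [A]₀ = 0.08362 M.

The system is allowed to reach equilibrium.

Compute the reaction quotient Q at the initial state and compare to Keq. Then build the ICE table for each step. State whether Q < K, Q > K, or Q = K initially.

Q₀ = 0.01619 vs Keq = 79.63 ⇒ Q<K, forward
Step 1:
                   E          J          D          A
  init        0.1901      4.876    0.04048    0.08362
  Δ         -0.01955   -0.05865    -0.0391    0.05865
  eq          0.1705      4.817   0.001377     0.1423
  solve Keq expr → x = 0.01955; check Q = 79.63

Q₀ = 0.01619; Q < K (proceeds forward)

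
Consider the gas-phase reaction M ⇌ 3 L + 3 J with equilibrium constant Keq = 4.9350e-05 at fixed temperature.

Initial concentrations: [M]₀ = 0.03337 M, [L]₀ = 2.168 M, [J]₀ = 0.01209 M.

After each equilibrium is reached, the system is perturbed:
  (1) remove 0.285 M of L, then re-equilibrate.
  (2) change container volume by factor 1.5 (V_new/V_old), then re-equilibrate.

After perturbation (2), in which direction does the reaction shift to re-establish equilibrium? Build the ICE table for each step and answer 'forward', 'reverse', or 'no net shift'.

Q₀ = 5.3964e-04 vs Keq = 4.9350e-05 ⇒ Q>K, reverse
Step 1:
                    M           L           J
  I           0.03337       2.168     0.01209
  C           0.00217   -0.006511   -0.006511
  E           0.03554       2.161    0.005579
  solve Keq expr → x = -0.00217; check Q = 4.9350e-05
Then remove 0.285 M of L.
Step 2:
                    M           L           J
  I           0.03554       1.876    0.005579
  C       -2.7596e-04  8.2788e-04  8.2788e-04
  E           0.03526       1.877    0.006407
  solve Keq expr → x = 2.7596e-04; check Q = 4.9350e-05
Then change container volume by factor 1.5 (V_new/V_old).
Step 3:
                    M           L           J
  I           0.02351       1.252    0.004271
  C         -0.001313    0.003939    0.003939
  E            0.0222       1.255    0.008211
  solve Keq expr → x = 0.001313; check Q = 4.9350e-05

Direction: forward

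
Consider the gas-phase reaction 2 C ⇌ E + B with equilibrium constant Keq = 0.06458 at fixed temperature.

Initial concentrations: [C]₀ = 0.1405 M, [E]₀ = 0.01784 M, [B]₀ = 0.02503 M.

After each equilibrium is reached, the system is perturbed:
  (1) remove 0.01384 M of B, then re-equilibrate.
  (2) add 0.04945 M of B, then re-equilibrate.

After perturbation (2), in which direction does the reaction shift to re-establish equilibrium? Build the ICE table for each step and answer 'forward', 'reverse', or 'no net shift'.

Direction: reverse

Q₀ = 0.02262 vs Keq = 0.06458 ⇒ Q<K, forward
Step 1:
                  C         E         B
  init       0.1405   0.01784   0.02503
  Δ         -0.0192    0.0096    0.0096
  eq         0.1213   0.02744   0.03463
  solve Keq expr → x = 0.0096; check Q = 0.06458
Then remove 0.01384 M of B.
Step 2:
                  C         E         B
  init       0.1213   0.02744   0.02079
  Δ       -0.009155  0.004578  0.004578
  eq         0.1121   0.03202   0.02537
  solve Keq expr → x = 0.004578; check Q = 0.06458
Then add 0.04945 M of B.
Step 3:
                  C         E         B
  init       0.1121   0.03202   0.07482
  Δ         0.02503  -0.01251  -0.01251
  eq         0.1372    0.0195    0.0623
  solve Keq expr → x = -0.01251; check Q = 0.06458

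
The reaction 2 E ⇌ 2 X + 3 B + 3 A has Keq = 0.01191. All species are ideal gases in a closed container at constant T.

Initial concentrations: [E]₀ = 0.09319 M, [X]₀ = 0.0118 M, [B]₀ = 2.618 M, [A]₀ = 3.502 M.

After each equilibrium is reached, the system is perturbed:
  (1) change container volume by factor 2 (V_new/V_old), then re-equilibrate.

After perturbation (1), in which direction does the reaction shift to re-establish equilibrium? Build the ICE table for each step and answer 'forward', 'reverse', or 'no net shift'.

Q₀ = 12.36 vs Keq = 0.01191 ⇒ Q>K, reverse
Step 1:
                   E          X          B          A
  init       0.09319     0.0118      2.618      3.502
  Δ          0.01138   -0.01138   -0.01707   -0.01707
  eq          0.1046 4.1820e-04      2.601      3.485
  solve Keq expr → x = -0.005691; check Q = 0.01191
Then change container volume by factor 2 (V_new/V_old).
Step 2:
                   E          X          B          A
  init       0.05229 2.0910e-04        1.3      1.742
  Δ        -0.001412   0.001412   0.002117   0.002117
  eq         0.05087   0.001621      1.303      1.745
  solve Keq expr → x = 7.0581e-04; check Q = 0.01191

Direction: forward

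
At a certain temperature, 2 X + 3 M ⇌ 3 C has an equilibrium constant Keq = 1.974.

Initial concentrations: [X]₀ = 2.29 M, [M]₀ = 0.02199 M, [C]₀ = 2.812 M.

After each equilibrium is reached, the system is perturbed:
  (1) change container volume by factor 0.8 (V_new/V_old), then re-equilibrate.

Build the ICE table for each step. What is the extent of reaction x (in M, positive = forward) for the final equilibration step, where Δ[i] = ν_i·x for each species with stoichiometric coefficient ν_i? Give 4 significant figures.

Q₀ = 3.9875e+05 vs Keq = 1.974 ⇒ Q>K, reverse
Step 1:
                   X          M          C
  init          2.29    0.02199      2.812
  Δ            0.525     0.7875    -0.7875
  eq           2.815     0.8095      2.024
  solve Keq expr → x = -0.2625; check Q = 1.974
Then change container volume by factor 0.8 (V_new/V_old).
Step 2:
                   X          M          C
  init         3.519      1.012      2.531
  Δ         -0.06384   -0.09576    0.09576
  eq           3.455     0.9161      2.626
  solve Keq expr → x = 0.03192; check Q = 1.974

x = 0.03192 M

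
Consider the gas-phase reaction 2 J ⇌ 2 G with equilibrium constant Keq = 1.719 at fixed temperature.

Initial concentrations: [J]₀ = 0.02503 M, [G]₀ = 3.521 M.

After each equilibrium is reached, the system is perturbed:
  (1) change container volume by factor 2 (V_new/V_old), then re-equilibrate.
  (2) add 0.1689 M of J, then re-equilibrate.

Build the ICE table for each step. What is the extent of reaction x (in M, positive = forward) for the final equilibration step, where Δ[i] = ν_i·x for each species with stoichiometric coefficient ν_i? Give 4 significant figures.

x = 0.04791 M

Q₀ = 1.9788e+04 vs Keq = 1.719 ⇒ Q>K, reverse
Step 1:
                  J         G
  init      0.02503     3.521
  Δ           1.509    -1.509
  eq          1.534     2.012
  solve Keq expr → x = -0.7547; check Q = 1.719
Then change container volume by factor 2 (V_new/V_old).
Step 2:
                  J         G
  init       0.7672     1.006
  Δ               0         0
  eq         0.7672     1.006
  solve Keq expr → x = 0; check Q = 1.719
Then add 0.1689 M of J.
Step 3:
                  J         G
  init       0.9361     1.006
  Δ        -0.09582   0.09582
  eq         0.8403     1.102
  solve Keq expr → x = 0.04791; check Q = 1.719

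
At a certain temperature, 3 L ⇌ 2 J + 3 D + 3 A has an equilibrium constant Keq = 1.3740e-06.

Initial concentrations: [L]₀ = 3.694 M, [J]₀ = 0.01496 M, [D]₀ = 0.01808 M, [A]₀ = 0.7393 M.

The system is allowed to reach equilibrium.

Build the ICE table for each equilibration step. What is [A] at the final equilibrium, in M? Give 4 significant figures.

[A]_eq = 0.8992 M

Q₀ = 1.0603e-11 vs Keq = 1.3740e-06 ⇒ Q<K, forward
Step 1:
                    L           J           D           A
  I             3.694     0.01496     0.01808      0.7393
  C           -0.1599      0.1066      0.1599      0.1599
  E             3.534      0.1216       0.178      0.8992
  solve Keq expr → x = 0.05331; check Q = 1.3740e-06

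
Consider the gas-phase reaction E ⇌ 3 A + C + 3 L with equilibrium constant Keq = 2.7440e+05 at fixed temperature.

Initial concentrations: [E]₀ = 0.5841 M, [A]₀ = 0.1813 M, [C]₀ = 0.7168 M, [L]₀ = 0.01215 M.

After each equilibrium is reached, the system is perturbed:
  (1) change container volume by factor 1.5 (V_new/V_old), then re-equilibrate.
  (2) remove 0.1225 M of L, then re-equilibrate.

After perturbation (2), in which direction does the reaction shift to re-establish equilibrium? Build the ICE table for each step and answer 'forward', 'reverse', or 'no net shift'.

Q₀ = 1.3117e-08 vs Keq = 2.7440e+05 ⇒ Q<K, forward
Step 1:
                    E           A           C           L
  Initial      0.5841      0.1813      0.7168     0.01215
  Change      -0.5839       1.752      0.5839       1.752
  Equil    1.8790e-04       1.933       1.301       1.764
  solve Keq expr → x = 0.5839; check Q = 2.7440e+05
Then change container volume by factor 1.5 (V_new/V_old).
Step 2:
                    E           A           C           L
  Initial  1.2527e-04       1.289      0.8671       1.176
  Change  -1.1425e-04  3.4275e-04  1.1425e-04  3.4275e-04
  Equil    1.1017e-05       1.289      0.8673       1.176
  solve Keq expr → x = 1.1425e-04; check Q = 2.7440e+05
Then remove 0.1225 M of L.
Step 3:
                    E           A           C           L
  Initial  1.1017e-05       1.289      0.8673       1.054
  Change  -3.0957e-06  9.2870e-06  3.0957e-06  9.2870e-06
  Equil    7.9216e-06       1.289      0.8673       1.054
  solve Keq expr → x = 3.0957e-06; check Q = 2.7440e+05

Direction: forward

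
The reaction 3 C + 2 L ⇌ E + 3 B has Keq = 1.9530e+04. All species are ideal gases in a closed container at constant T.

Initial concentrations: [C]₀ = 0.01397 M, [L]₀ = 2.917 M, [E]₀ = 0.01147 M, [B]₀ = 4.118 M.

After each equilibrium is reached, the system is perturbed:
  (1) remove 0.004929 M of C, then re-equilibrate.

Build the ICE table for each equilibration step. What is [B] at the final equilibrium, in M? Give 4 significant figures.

Q₀ = 3.4527e+04 vs Keq = 1.9530e+04 ⇒ Q>K, reverse
Step 1:
                   C          L          E          B
  I          0.01397      2.917    0.01147      4.118
  C         0.002488   0.001659 -8.2948e-04  -0.002488
  E          0.01646      2.919    0.01064      4.116
  solve Keq expr → x = -8.2948e-04; check Q = 1.9530e+04
Then remove 0.004929 M of C.
Step 2:
                   C          L          E          B
  I          0.01153      2.919    0.01064      4.116
  C         0.004156    0.00277  -0.001385  -0.004156
  E          0.01569      2.921   0.009255      4.111
  solve Keq expr → x = -0.001385; check Q = 1.9530e+04

[B]_eq = 4.111 M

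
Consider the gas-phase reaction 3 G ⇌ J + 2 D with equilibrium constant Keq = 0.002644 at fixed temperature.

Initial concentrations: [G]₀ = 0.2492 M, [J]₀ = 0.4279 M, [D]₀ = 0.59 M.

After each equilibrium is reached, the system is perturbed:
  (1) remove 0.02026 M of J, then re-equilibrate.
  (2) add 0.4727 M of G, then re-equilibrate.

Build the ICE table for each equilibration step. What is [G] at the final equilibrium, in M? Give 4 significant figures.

Q₀ = 9.625 vs Keq = 0.002644 ⇒ Q>K, reverse
Step 1:
                   G          J          D
  I           0.2492     0.4279       0.59
  C           0.7166    -0.2389    -0.4777
  E           0.9658      0.189     0.1123
  solve Keq expr → x = -0.2389; check Q = 0.002644
Then remove 0.02026 M of J.
Step 2:
                   G          J          D
  I           0.9658     0.1688     0.1123
  C        -0.006779    0.00226   0.004519
  E            0.959      0.171     0.1168
  solve Keq expr → x = 0.00226; check Q = 0.002644
Then add 0.4727 M of G.
Step 3:
                   G          J          D
  I            1.432      0.171     0.1168
  C         -0.09145    0.03048    0.06096
  E             1.34     0.2015     0.1777
  solve Keq expr → x = 0.03048; check Q = 0.002644

[G]_eq = 1.34 M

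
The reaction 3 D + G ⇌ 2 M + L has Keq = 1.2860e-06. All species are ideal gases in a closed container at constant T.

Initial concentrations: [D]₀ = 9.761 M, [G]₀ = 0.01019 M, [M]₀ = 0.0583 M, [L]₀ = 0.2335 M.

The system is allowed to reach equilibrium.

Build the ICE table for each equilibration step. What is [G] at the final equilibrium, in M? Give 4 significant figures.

Q₀ = 8.3747e-05 vs Keq = 1.2860e-06 ⇒ Q>K, reverse
Step 1:
                   D          G          M          L
  Initial      9.761    0.01019     0.0583     0.2335
  Change     0.06689     0.0223    -0.0446    -0.0223
  Equil        9.828    0.03249     0.0137     0.2112
  solve Keq expr → x = -0.0223; check Q = 1.2860e-06

[G]_eq = 0.03249 M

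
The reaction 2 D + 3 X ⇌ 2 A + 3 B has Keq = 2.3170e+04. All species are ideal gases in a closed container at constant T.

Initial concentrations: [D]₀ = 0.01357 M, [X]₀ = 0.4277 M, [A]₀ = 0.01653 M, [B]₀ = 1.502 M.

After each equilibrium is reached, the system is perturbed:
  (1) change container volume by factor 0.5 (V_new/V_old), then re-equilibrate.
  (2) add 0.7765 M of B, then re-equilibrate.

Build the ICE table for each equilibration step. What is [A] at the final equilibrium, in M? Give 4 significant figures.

[A]_eq = 0.05648 M

Q₀ = 64.27 vs Keq = 2.3170e+04 ⇒ Q<K, forward
Step 1:
                    D           X           A           B
  I           0.01357      0.4277     0.01653       1.502
  C          -0.01222    -0.01833     0.01222     0.01833
  E          0.001352      0.4094     0.02875        1.52
  solve Keq expr → x = 0.006109; check Q = 2.3170e+04
Then change container volume by factor 0.5 (V_new/V_old).
Step 2:
                    D           X           A           B
  I          0.002703      0.8187      0.0575       3.041
  C                 0           0           0           0
  E          0.002703      0.8187      0.0575       3.041
  solve Keq expr → x = 0; check Q = 2.3170e+04
Then add 0.7765 M of B.
Step 3:
                    D           X           A           B
  I          0.002703      0.8187      0.0575       3.817
  C          0.001019    0.001529   -0.001019   -0.001529
  E          0.003722      0.8203     0.05648       3.816
  solve Keq expr → x = -5.0951e-04; check Q = 2.3170e+04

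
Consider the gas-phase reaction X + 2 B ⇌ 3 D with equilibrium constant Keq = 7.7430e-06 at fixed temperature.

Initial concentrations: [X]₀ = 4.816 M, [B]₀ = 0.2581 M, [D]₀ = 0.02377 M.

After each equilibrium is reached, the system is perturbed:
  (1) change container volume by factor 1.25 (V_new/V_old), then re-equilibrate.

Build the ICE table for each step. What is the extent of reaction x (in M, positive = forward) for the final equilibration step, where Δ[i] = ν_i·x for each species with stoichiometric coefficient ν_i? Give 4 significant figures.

Q₀ = 4.1862e-05 vs Keq = 7.7430e-06 ⇒ Q>K, reverse
Step 1:
                   X          B          D
  I            4.816     0.2581    0.02377
  C         0.003331   0.006661  -0.009992
  E            4.819     0.2648    0.01378
  solve Keq expr → x = -0.003331; check Q = 7.7430e-06
Then change container volume by factor 1.25 (V_new/V_old).
Step 2:
                   X          B          D
  I            3.855     0.2118    0.01102
  C                0          0          0
  E            3.855     0.2118    0.01102
  solve Keq expr → x = 0; check Q = 7.7430e-06

x = 0 M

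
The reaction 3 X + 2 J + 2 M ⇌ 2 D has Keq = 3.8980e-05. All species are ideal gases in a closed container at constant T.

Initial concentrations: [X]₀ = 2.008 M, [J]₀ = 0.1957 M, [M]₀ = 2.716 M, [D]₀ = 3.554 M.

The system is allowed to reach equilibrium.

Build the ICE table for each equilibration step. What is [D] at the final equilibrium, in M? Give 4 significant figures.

[D]_eq = 1.129 M

Q₀ = 5.522 vs Keq = 3.8980e-05 ⇒ Q>K, reverse
Step 1:
                   X          J          M          D
  Initial      2.008     0.1957      2.716      3.554
  Change       3.638      2.425      2.425     -2.425
  Equil        5.646      2.621      5.141      1.129
  solve Keq expr → x = -1.213; check Q = 3.8980e-05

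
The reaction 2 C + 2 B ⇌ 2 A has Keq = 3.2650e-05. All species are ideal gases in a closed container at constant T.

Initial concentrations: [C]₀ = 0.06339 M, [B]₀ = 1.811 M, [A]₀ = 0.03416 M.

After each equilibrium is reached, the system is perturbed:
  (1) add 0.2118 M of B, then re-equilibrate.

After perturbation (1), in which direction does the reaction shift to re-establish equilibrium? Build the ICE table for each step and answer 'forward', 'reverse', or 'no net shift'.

Q₀ = 0.08854 vs Keq = 3.2650e-05 ⇒ Q>K, reverse
Step 1:
                    C           B           A
  init        0.06339       1.811     0.03416
  Δ           0.03314     0.03314    -0.03314
  eq          0.09653       1.844    0.001017
  solve Keq expr → x = -0.01657; check Q = 3.2650e-05
Then add 0.2118 M of B.
Step 2:
                    C           B           A
  init        0.09653       2.056    0.001017
  Δ       -1.1541e-04 -1.1541e-04  1.1541e-04
  eq          0.09642       2.056    0.001133
  solve Keq expr → x = 5.7704e-05; check Q = 3.2650e-05

Direction: forward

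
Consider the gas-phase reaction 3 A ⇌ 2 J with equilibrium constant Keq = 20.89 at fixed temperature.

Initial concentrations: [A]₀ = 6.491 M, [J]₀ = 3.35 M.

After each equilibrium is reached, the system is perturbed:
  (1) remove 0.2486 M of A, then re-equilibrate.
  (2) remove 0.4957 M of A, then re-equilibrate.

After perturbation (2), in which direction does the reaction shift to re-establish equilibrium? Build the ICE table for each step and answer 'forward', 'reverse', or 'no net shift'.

Direction: reverse

Q₀ = 0.04104 vs Keq = 20.89 ⇒ Q<K, forward
Step 1:
                    A           J
  I             6.491        3.35
  C            -5.187       3.458
  E             1.304       6.808
  solve Keq expr → x = 1.729; check Q = 20.89
Then remove 0.2486 M of A.
Step 2:
                    A           J
  I             1.056       6.808
  C             0.229     -0.1527
  E             1.285       6.655
  solve Keq expr → x = -0.07634; check Q = 20.89
Then remove 0.4957 M of A.
Step 3:
                    A           J
  I             0.789       6.655
  C            0.4563     -0.3042
  E             1.245       6.351
  solve Keq expr → x = -0.1521; check Q = 20.89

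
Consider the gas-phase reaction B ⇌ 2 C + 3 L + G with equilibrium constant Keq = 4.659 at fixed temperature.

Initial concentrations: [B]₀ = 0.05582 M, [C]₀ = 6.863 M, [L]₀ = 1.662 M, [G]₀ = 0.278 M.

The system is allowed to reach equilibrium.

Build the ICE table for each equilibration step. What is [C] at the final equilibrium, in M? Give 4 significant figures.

Q₀ = 1077 vs Keq = 4.659 ⇒ Q>K, reverse
Step 1:
                   B          C          L          G
  I          0.05582      6.863      1.662      0.278
  C           0.2384    -0.4768    -0.7152    -0.2384
  E           0.2942      6.386     0.9468     0.0396
  solve Keq expr → x = -0.2384; check Q = 4.659

[C]_eq = 6.386 M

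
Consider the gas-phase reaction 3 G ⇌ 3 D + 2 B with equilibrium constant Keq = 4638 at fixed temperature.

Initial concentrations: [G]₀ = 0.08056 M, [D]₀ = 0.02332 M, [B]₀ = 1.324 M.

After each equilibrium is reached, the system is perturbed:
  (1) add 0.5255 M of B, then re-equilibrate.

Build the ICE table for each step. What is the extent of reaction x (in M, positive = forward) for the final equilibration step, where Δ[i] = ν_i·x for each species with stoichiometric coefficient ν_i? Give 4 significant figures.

x = -5.2643e-04 M

Q₀ = 0.04252 vs Keq = 4638 ⇒ Q<K, forward
Step 1:
                   G          D          B
  I          0.08056    0.02332      1.324
  C          -0.0734     0.0734    0.04893
  E         0.007164    0.09672      1.373
  solve Keq expr → x = 0.02447; check Q = 4638
Then add 0.5255 M of B.
Step 2:
                   G          D          B
  I         0.007164    0.09672      1.898
  C         0.001579  -0.001579  -0.001053
  E         0.008743    0.09514      1.897
  solve Keq expr → x = -5.2643e-04; check Q = 4638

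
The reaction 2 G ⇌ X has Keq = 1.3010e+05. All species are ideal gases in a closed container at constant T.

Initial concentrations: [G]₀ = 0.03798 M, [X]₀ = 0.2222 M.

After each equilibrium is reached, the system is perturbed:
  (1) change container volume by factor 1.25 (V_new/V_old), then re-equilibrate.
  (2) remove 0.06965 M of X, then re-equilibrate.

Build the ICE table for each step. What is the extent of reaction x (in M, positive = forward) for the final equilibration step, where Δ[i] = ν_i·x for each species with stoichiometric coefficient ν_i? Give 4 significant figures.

Q₀ = 154 vs Keq = 1.3010e+05 ⇒ Q<K, forward
Step 1:
                  G         X
  I         0.03798    0.2222
  C        -0.03662   0.01831
  E         0.00136    0.2405
  solve Keq expr → x = 0.01831; check Q = 1.3010e+05
Then change container volume by factor 1.25 (V_new/V_old).
Step 2:
                  G         X
  I        0.001088    0.1924
  C       1.2819e-04 -6.4093e-05
  E        0.001216    0.1923
  solve Keq expr → x = -6.4093e-05; check Q = 1.3010e+05
Then remove 0.06965 M of X.
Step 3:
                  G         X
  I        0.001216    0.1227
  C       -2.4430e-04 1.2215e-04
  E       9.7160e-04    0.1228
  solve Keq expr → x = 1.2215e-04; check Q = 1.3010e+05

x = 1.2215e-04 M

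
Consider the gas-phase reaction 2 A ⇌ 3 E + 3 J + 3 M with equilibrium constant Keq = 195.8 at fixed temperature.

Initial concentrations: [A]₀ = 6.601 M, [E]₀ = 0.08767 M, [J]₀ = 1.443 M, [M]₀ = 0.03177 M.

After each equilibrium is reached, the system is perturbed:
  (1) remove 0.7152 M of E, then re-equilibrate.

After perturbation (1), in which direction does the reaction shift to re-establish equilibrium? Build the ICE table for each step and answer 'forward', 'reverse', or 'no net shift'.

Q₀ = 1.4900e-09 vs Keq = 195.8 ⇒ Q<K, forward
Step 1:
                   A          E          J          M
  I            6.601    0.08767      1.443    0.03177
  C           -1.428      2.142      2.142      2.142
  E            5.173      2.229      3.585      2.173
  solve Keq expr → x = 0.7139; check Q = 195.8
Then remove 0.7152 M of E.
Step 2:
                   A          E          J          M
  I            5.173      1.514      3.585      2.173
  C          -0.1848     0.2772     0.2772     0.2772
  E            4.988      1.791      3.862      2.451
  solve Keq expr → x = 0.09239; check Q = 195.8

Direction: forward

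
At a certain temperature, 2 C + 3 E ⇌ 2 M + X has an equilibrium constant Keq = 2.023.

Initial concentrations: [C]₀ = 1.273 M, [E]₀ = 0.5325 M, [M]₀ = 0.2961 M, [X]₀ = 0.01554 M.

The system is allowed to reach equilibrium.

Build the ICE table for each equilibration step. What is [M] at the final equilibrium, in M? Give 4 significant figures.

[M]_eq = 0.4971 M

Q₀ = 0.005568 vs Keq = 2.023 ⇒ Q<K, forward
Step 1:
                  C         E         M         X
  I           1.273    0.5325    0.2961   0.01554
  C          -0.201   -0.3015     0.201    0.1005
  E           1.072     0.231    0.4971     0.116
  solve Keq expr → x = 0.1005; check Q = 2.023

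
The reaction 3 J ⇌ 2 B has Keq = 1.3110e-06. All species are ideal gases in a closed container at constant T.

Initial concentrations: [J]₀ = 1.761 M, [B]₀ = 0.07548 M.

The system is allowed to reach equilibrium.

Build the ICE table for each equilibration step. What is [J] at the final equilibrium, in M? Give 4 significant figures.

Q₀ = 0.001043 vs Keq = 1.3110e-06 ⇒ Q>K, reverse
Step 1:
                    J           B
  I             1.761     0.07548
  C            0.1088    -0.07255
  E              1.87    0.002928
  solve Keq expr → x = -0.03628; check Q = 1.3110e-06

[J]_eq = 1.87 M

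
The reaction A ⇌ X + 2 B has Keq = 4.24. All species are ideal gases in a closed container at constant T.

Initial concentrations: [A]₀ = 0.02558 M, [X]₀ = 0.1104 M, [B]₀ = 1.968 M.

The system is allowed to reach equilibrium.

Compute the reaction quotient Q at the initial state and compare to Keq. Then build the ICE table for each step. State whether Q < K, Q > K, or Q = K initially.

Q₀ = 16.72; Q > K (proceeds reverse)

Q₀ = 16.72 vs Keq = 4.24 ⇒ Q>K, reverse
Step 1:
                    A           X           B
  I           0.02558      0.1104       1.968
  C           0.03676    -0.03676    -0.07351
  E           0.06234     0.07364       1.894
  solve Keq expr → x = -0.03676; check Q = 4.24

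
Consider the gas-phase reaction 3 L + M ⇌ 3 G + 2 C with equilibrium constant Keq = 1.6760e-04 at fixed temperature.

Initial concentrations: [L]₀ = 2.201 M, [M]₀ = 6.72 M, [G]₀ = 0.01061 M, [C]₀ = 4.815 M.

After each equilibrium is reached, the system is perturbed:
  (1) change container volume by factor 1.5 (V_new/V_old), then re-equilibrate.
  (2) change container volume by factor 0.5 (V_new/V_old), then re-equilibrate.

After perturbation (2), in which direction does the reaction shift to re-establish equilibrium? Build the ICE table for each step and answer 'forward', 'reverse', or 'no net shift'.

Q₀ = 3.8646e-07 vs Keq = 1.6760e-04 ⇒ Q<K, forward
Step 1:
                  L         M         G         C
  init        2.201      6.72   0.01061     4.815
  Δ         -0.0667  -0.02223    0.0667   0.04447
  eq          2.134     6.698   0.07731     4.859
  solve Keq expr → x = 0.02223; check Q = 1.6760e-04
Then change container volume by factor 1.5 (V_new/V_old).
Step 2:
                  L         M         G         C
  init        1.423     4.465   0.05154      3.24
  Δ       -0.007097 -0.002366  0.007097  0.004732
  eq          1.416     4.463   0.05864     3.244
  solve Keq expr → x = 0.002366; check Q = 1.6760e-04
Then change container volume by factor 0.5 (V_new/V_old).
Step 3:
                  L         M         G         C
  init        2.832     8.926    0.1173     6.489
  Δ         0.02325  0.007751  -0.02325   -0.0155
  eq          2.855     8.933   0.09403     6.473
  solve Keq expr → x = -0.007751; check Q = 1.6760e-04

Direction: reverse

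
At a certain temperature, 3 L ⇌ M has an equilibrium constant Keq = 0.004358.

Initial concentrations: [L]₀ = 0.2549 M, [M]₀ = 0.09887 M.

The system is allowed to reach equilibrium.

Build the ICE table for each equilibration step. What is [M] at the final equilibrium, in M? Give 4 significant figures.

[M]_eq = 7.2247e-04 M

Q₀ = 5.97 vs Keq = 0.004358 ⇒ Q>K, reverse
Step 1:
                   L          M
  I           0.2549    0.09887
  C           0.2944   -0.09815
  E           0.5493 7.2247e-04
  solve Keq expr → x = -0.09815; check Q = 0.004358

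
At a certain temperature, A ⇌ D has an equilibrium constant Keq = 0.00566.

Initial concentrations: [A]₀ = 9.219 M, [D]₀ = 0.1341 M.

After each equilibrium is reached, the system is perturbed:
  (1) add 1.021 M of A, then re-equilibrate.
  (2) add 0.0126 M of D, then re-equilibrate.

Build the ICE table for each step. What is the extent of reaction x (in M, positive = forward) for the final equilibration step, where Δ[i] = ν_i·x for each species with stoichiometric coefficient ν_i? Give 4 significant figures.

x = -0.01253 M

Q₀ = 0.01455 vs Keq = 0.00566 ⇒ Q>K, reverse
Step 1:
                   A          D
  init         9.219     0.1341
  Δ          0.08146   -0.08146
  eq             9.3    0.05264
  solve Keq expr → x = -0.08146; check Q = 0.00566
Then add 1.021 M of A.
Step 2:
                   A          D
  init         10.32    0.05264
  Δ        -0.005746   0.005746
  eq           10.32    0.05839
  solve Keq expr → x = 0.005746; check Q = 0.00566
Then add 0.0126 M of D.
Step 3:
                   A          D
  init         10.32    0.07099
  Δ          0.01253   -0.01253
  eq           10.33    0.05846
  solve Keq expr → x = -0.01253; check Q = 0.00566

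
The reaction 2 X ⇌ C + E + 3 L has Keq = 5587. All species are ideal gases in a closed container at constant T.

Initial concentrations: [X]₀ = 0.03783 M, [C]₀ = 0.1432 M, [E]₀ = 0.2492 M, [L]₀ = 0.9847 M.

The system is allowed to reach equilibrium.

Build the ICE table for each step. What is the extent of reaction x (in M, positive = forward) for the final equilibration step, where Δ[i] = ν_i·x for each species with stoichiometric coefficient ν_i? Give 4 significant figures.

x = 0.01745 M

Q₀ = 23.81 vs Keq = 5587 ⇒ Q<K, forward
Step 1:
                    X           C           E           L
  init        0.03783      0.1432      0.2492      0.9847
  Δ          -0.03491     0.01745     0.01745     0.05236
  eq         0.002924      0.1607      0.2667       1.037
  solve Keq expr → x = 0.01745; check Q = 5587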